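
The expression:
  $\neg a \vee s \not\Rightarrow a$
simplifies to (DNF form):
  $\neg a$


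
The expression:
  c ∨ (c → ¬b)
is always true.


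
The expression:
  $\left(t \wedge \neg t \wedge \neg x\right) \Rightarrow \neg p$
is always true.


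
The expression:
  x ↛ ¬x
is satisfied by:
  {x: True}


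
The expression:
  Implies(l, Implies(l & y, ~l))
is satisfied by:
  {l: False, y: False}
  {y: True, l: False}
  {l: True, y: False}


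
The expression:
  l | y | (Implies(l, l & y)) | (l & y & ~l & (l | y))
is always true.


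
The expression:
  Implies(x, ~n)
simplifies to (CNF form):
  ~n | ~x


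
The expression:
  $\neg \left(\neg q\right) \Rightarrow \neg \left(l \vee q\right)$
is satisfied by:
  {q: False}


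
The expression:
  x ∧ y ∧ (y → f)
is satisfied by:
  {f: True, x: True, y: True}


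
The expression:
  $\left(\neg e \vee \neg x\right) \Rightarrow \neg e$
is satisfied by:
  {x: True, e: False}
  {e: False, x: False}
  {e: True, x: True}


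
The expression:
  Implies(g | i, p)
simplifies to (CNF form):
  (p | ~g) & (p | ~i)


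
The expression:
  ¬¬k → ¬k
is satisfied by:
  {k: False}


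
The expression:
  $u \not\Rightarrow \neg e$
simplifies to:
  $e \wedge u$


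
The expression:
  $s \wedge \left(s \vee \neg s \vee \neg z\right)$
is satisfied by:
  {s: True}


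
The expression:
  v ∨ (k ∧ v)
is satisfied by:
  {v: True}


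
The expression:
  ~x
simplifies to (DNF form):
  ~x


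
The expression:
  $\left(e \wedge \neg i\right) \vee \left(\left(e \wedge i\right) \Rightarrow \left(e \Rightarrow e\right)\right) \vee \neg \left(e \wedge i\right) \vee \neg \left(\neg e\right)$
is always true.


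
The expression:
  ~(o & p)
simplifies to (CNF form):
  ~o | ~p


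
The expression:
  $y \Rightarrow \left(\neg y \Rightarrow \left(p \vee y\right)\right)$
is always true.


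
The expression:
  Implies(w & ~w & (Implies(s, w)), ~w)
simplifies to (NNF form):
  True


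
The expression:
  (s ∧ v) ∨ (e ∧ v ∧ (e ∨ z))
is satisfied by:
  {e: True, s: True, v: True}
  {e: True, v: True, s: False}
  {s: True, v: True, e: False}


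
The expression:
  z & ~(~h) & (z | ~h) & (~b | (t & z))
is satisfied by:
  {h: True, z: True, t: True, b: False}
  {h: True, z: True, t: False, b: False}
  {h: True, z: True, b: True, t: True}


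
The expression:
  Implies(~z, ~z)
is always true.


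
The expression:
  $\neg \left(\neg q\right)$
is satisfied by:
  {q: True}


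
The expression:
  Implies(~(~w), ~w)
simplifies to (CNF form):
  ~w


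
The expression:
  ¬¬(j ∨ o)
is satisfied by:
  {o: True, j: True}
  {o: True, j: False}
  {j: True, o: False}


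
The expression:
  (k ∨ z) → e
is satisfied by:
  {e: True, k: False, z: False}
  {z: True, e: True, k: False}
  {e: True, k: True, z: False}
  {z: True, e: True, k: True}
  {z: False, k: False, e: False}


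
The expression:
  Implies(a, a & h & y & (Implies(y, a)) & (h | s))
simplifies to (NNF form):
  ~a | (h & y)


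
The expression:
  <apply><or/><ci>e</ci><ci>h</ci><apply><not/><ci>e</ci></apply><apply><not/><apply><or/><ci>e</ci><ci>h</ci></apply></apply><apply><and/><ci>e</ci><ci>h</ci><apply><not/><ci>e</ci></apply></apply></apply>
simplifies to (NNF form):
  <true/>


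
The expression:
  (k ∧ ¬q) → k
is always true.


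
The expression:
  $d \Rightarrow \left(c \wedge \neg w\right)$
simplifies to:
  $\left(c \wedge \neg w\right) \vee \neg d$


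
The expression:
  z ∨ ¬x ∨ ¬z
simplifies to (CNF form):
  True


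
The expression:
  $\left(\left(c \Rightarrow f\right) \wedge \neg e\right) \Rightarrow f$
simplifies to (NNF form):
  $c \vee e \vee f$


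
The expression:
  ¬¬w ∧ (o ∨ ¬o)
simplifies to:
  w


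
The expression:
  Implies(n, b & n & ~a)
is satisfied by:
  {b: True, a: False, n: False}
  {a: False, n: False, b: False}
  {b: True, a: True, n: False}
  {a: True, b: False, n: False}
  {n: True, b: True, a: False}


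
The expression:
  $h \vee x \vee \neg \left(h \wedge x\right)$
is always true.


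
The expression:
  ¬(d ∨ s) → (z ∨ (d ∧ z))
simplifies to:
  d ∨ s ∨ z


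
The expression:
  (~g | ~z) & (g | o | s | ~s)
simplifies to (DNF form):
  ~g | ~z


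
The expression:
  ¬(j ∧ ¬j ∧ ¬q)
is always true.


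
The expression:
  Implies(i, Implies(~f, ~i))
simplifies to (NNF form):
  f | ~i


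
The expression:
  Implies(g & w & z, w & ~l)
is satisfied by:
  {l: False, z: False, g: False, w: False}
  {w: True, l: False, z: False, g: False}
  {g: True, l: False, z: False, w: False}
  {w: True, g: True, l: False, z: False}
  {z: True, w: False, l: False, g: False}
  {w: True, z: True, l: False, g: False}
  {g: True, z: True, w: False, l: False}
  {w: True, g: True, z: True, l: False}
  {l: True, g: False, z: False, w: False}
  {w: True, l: True, g: False, z: False}
  {g: True, l: True, w: False, z: False}
  {w: True, g: True, l: True, z: False}
  {z: True, l: True, g: False, w: False}
  {w: True, z: True, l: True, g: False}
  {g: True, z: True, l: True, w: False}


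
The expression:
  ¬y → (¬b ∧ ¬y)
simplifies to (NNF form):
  y ∨ ¬b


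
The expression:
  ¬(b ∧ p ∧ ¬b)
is always true.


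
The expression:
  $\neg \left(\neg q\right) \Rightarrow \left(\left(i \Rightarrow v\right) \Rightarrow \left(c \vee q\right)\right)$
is always true.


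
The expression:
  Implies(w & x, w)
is always true.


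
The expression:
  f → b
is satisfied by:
  {b: True, f: False}
  {f: False, b: False}
  {f: True, b: True}


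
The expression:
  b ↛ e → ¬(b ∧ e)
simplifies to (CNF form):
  True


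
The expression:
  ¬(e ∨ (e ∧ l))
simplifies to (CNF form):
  ¬e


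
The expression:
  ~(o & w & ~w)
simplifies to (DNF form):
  True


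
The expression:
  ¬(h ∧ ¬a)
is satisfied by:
  {a: True, h: False}
  {h: False, a: False}
  {h: True, a: True}


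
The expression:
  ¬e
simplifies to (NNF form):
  ¬e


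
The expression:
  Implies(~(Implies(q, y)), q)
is always true.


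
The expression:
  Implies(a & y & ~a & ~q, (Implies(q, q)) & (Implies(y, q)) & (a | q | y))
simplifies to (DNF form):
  True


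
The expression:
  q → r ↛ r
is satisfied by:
  {q: False}


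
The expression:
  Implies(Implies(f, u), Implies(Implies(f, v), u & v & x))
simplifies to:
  (f & ~u) | (f & ~v) | (u & v & x)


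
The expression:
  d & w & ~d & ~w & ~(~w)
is never true.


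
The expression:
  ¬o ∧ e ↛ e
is never true.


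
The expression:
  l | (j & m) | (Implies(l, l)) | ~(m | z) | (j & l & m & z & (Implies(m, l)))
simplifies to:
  True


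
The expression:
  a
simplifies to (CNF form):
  a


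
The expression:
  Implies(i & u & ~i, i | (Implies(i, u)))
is always true.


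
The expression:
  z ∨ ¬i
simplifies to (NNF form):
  z ∨ ¬i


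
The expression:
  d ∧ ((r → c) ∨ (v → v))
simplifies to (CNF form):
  d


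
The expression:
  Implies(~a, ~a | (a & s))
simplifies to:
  True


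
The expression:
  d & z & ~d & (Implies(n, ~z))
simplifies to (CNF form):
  False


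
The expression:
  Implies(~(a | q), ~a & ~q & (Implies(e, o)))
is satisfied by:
  {a: True, q: True, o: True, e: False}
  {a: True, q: True, o: False, e: False}
  {a: True, o: True, e: False, q: False}
  {a: True, o: False, e: False, q: False}
  {q: True, o: True, e: False, a: False}
  {q: True, o: False, e: False, a: False}
  {o: True, q: False, e: False, a: False}
  {o: False, q: False, e: False, a: False}
  {a: True, q: True, e: True, o: True}
  {a: True, q: True, e: True, o: False}
  {a: True, e: True, o: True, q: False}
  {a: True, e: True, o: False, q: False}
  {e: True, q: True, o: True, a: False}
  {e: True, q: True, o: False, a: False}
  {e: True, o: True, q: False, a: False}


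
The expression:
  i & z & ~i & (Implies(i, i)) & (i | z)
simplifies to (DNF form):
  False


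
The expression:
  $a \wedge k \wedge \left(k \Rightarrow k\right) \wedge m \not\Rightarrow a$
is never true.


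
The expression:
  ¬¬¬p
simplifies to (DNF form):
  ¬p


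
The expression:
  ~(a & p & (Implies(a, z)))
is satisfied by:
  {p: False, z: False, a: False}
  {a: True, p: False, z: False}
  {z: True, p: False, a: False}
  {a: True, z: True, p: False}
  {p: True, a: False, z: False}
  {a: True, p: True, z: False}
  {z: True, p: True, a: False}


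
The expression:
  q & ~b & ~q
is never true.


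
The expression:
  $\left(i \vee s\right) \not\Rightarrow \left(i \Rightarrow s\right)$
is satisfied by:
  {i: True, s: False}


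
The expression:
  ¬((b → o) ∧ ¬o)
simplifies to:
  b ∨ o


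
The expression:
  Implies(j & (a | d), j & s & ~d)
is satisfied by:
  {s: True, a: False, j: False, d: False}
  {s: False, a: False, j: False, d: False}
  {a: True, s: True, d: False, j: False}
  {a: True, d: False, s: False, j: False}
  {d: True, s: True, a: False, j: False}
  {d: True, s: False, a: False, j: False}
  {d: True, a: True, s: True, j: False}
  {d: True, a: True, s: False, j: False}
  {j: True, s: True, a: False, d: False}
  {j: True, s: False, a: False, d: False}
  {j: True, a: True, s: True, d: False}


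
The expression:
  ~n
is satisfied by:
  {n: False}


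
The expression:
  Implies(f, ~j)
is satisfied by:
  {j: False, f: False}
  {f: True, j: False}
  {j: True, f: False}


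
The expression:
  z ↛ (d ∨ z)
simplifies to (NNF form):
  False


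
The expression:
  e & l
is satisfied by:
  {e: True, l: True}


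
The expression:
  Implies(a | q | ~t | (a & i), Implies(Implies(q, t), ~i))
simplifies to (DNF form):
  ~i | (q & ~t) | (t & ~a & ~q)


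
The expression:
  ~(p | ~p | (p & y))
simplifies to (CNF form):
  False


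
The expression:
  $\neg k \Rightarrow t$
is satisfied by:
  {k: True, t: True}
  {k: True, t: False}
  {t: True, k: False}


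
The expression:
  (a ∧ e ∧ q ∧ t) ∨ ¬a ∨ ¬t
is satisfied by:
  {q: True, e: True, t: False, a: False}
  {q: True, e: False, t: False, a: False}
  {e: True, q: False, t: False, a: False}
  {q: False, e: False, t: False, a: False}
  {a: True, q: True, e: True, t: False}
  {a: True, q: True, e: False, t: False}
  {a: True, e: True, q: False, t: False}
  {a: True, e: False, q: False, t: False}
  {q: True, t: True, e: True, a: False}
  {q: True, t: True, e: False, a: False}
  {t: True, e: True, q: False, a: False}
  {t: True, q: False, e: False, a: False}
  {a: True, q: True, t: True, e: True}


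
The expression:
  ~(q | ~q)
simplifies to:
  False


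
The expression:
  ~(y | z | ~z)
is never true.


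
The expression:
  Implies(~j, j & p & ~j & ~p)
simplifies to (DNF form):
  j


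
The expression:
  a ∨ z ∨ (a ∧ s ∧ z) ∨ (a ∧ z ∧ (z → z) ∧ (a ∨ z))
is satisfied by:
  {a: True, z: True}
  {a: True, z: False}
  {z: True, a: False}


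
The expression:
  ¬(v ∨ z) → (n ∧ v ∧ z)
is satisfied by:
  {z: True, v: True}
  {z: True, v: False}
  {v: True, z: False}


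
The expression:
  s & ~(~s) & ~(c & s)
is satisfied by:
  {s: True, c: False}


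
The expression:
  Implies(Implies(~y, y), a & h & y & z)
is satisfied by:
  {a: True, z: True, h: True, y: False}
  {a: True, z: True, h: False, y: False}
  {a: True, h: True, z: False, y: False}
  {a: True, h: False, z: False, y: False}
  {z: True, h: True, a: False, y: False}
  {z: True, a: False, h: False, y: False}
  {z: False, h: True, a: False, y: False}
  {z: False, a: False, h: False, y: False}
  {a: True, y: True, z: True, h: True}


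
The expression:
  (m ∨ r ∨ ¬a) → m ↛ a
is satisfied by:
  {m: True, a: False, r: False}
  {r: True, m: True, a: False}
  {a: True, r: False, m: False}


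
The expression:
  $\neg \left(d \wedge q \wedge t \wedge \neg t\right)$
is always true.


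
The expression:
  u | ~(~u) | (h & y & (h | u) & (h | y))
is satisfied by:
  {u: True, h: True, y: True}
  {u: True, h: True, y: False}
  {u: True, y: True, h: False}
  {u: True, y: False, h: False}
  {h: True, y: True, u: False}


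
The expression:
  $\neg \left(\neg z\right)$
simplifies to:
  $z$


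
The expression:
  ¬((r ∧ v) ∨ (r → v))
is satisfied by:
  {r: True, v: False}


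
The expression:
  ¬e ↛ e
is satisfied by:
  {e: False}


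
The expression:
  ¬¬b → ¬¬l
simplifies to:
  l ∨ ¬b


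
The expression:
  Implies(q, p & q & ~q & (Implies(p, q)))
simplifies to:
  ~q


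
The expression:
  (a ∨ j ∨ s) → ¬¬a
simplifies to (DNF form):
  a ∨ (¬j ∧ ¬s)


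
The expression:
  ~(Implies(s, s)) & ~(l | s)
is never true.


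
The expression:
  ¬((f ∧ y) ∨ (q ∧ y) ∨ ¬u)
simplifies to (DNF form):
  (u ∧ ¬y) ∨ (u ∧ ¬f ∧ ¬q) ∨ (u ∧ ¬f ∧ ¬y) ∨ (u ∧ ¬q ∧ ¬y)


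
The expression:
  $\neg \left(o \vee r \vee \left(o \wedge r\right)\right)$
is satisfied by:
  {o: False, r: False}


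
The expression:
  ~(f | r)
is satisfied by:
  {r: False, f: False}


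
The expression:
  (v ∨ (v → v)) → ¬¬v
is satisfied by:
  {v: True}


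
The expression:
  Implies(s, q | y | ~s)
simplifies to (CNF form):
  q | y | ~s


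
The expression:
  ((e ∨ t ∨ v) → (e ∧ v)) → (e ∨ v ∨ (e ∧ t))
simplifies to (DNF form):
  e ∨ t ∨ v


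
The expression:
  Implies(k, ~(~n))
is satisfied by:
  {n: True, k: False}
  {k: False, n: False}
  {k: True, n: True}


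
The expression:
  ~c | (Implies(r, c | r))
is always true.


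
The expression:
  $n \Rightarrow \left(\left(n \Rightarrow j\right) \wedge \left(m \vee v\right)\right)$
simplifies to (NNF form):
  $\left(j \wedge m\right) \vee \left(j \wedge v\right) \vee \neg n$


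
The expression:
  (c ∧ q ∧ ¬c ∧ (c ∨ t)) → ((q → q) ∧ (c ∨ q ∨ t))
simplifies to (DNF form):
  True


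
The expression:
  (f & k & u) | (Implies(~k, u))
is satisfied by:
  {k: True, u: True}
  {k: True, u: False}
  {u: True, k: False}


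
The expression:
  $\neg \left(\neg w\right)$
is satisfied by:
  {w: True}


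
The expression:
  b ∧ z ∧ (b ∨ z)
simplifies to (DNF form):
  b ∧ z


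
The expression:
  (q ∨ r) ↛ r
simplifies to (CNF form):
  q ∧ ¬r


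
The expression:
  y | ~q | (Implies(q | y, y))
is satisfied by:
  {y: True, q: False}
  {q: False, y: False}
  {q: True, y: True}


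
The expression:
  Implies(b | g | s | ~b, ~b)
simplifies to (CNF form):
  ~b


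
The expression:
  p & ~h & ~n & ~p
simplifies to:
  False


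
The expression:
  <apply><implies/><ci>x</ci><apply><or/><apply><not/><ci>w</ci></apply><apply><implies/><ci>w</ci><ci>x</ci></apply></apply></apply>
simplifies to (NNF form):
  <true/>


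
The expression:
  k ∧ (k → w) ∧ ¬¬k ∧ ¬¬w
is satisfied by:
  {w: True, k: True}


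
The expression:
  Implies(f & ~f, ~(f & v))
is always true.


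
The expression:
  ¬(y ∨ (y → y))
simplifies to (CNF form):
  False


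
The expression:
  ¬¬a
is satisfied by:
  {a: True}


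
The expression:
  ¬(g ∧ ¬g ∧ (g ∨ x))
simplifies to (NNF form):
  True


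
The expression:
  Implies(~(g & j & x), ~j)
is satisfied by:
  {x: True, g: True, j: False}
  {x: True, g: False, j: False}
  {g: True, x: False, j: False}
  {x: False, g: False, j: False}
  {j: True, x: True, g: True}


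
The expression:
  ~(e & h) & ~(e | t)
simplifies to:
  ~e & ~t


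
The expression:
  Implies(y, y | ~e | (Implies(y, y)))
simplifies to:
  True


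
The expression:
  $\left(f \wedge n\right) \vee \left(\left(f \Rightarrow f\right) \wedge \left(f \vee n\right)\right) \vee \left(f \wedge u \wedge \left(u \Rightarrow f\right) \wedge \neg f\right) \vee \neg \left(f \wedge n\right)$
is always true.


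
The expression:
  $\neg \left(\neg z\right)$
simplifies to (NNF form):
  $z$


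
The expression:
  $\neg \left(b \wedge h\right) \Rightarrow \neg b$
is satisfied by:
  {h: True, b: False}
  {b: False, h: False}
  {b: True, h: True}


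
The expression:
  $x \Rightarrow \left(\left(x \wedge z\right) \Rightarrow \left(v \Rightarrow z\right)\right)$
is always true.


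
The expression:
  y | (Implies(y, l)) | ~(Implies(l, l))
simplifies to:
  True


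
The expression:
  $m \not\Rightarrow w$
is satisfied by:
  {m: True, w: False}


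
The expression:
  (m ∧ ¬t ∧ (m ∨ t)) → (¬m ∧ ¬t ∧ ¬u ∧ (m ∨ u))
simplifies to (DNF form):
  t ∨ ¬m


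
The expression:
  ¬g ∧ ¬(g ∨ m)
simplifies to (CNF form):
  ¬g ∧ ¬m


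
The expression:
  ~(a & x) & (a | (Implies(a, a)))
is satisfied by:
  {x: False, a: False}
  {a: True, x: False}
  {x: True, a: False}


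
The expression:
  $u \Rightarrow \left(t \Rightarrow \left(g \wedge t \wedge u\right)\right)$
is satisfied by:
  {g: True, u: False, t: False}
  {g: False, u: False, t: False}
  {t: True, g: True, u: False}
  {t: True, g: False, u: False}
  {u: True, g: True, t: False}
  {u: True, g: False, t: False}
  {u: True, t: True, g: True}


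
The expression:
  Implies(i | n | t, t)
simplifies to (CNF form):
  (t | ~i) & (t | ~n)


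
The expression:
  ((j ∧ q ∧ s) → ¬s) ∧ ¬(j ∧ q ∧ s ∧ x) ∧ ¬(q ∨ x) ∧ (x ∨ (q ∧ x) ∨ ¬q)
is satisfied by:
  {q: False, x: False}


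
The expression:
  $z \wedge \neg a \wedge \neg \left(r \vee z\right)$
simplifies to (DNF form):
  $\text{False}$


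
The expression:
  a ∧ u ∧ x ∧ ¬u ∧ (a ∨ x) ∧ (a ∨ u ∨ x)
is never true.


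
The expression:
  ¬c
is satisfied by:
  {c: False}


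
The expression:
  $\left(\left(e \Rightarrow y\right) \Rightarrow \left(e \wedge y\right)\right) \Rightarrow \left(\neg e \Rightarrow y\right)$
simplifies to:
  $\text{True}$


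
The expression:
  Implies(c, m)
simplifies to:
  m | ~c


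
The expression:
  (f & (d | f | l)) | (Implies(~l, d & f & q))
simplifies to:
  f | l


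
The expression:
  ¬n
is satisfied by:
  {n: False}


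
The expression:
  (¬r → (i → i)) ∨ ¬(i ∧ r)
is always true.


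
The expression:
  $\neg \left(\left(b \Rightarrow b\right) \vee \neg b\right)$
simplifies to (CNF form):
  $\text{False}$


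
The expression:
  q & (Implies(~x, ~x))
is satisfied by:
  {q: True}


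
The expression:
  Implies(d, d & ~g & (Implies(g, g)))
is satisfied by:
  {g: False, d: False}
  {d: True, g: False}
  {g: True, d: False}


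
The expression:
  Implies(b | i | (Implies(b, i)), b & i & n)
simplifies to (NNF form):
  b & i & n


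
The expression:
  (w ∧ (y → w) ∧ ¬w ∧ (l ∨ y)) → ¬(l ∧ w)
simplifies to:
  True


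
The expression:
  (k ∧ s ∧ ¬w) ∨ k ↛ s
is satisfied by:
  {k: True, s: False, w: False}
  {w: True, k: True, s: False}
  {s: True, k: True, w: False}


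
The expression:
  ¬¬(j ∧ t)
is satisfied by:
  {t: True, j: True}


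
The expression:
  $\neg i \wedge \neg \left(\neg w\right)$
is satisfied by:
  {w: True, i: False}


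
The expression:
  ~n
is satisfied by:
  {n: False}


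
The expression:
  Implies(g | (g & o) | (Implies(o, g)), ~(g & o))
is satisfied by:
  {g: False, o: False}
  {o: True, g: False}
  {g: True, o: False}


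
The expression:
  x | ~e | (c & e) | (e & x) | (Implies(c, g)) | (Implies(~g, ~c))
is always true.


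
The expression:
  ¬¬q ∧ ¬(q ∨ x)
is never true.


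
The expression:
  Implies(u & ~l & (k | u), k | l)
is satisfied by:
  {k: True, l: True, u: False}
  {k: True, u: False, l: False}
  {l: True, u: False, k: False}
  {l: False, u: False, k: False}
  {k: True, l: True, u: True}
  {k: True, u: True, l: False}
  {l: True, u: True, k: False}


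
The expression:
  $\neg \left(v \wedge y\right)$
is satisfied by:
  {v: False, y: False}
  {y: True, v: False}
  {v: True, y: False}


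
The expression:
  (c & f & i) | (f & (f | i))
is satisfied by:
  {f: True}


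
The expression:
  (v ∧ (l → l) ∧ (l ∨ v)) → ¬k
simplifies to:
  ¬k ∨ ¬v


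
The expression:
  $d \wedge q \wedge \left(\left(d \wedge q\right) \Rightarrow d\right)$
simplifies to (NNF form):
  $d \wedge q$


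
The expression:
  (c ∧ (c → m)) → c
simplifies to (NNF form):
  True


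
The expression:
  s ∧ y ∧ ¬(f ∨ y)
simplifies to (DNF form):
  False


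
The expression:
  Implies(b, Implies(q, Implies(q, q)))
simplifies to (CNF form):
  True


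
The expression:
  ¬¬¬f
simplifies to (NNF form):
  ¬f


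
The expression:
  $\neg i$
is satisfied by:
  {i: False}


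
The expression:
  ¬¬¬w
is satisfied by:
  {w: False}


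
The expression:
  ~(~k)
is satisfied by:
  {k: True}


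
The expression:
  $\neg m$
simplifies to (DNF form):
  $\neg m$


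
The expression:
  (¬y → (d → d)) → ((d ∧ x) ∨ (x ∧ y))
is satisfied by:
  {x: True, y: True, d: True}
  {x: True, y: True, d: False}
  {x: True, d: True, y: False}


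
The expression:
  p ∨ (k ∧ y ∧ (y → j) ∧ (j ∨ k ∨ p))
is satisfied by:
  {y: True, p: True, k: True, j: True}
  {y: True, p: True, k: True, j: False}
  {y: True, p: True, j: True, k: False}
  {y: True, p: True, j: False, k: False}
  {p: True, k: True, j: True, y: False}
  {p: True, k: True, j: False, y: False}
  {p: True, k: False, j: True, y: False}
  {p: True, k: False, j: False, y: False}
  {y: True, k: True, j: True, p: False}


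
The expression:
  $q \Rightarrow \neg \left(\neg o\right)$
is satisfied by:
  {o: True, q: False}
  {q: False, o: False}
  {q: True, o: True}


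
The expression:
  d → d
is always true.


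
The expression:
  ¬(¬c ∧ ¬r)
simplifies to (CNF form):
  c ∨ r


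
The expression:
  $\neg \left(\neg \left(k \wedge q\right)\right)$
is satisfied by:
  {q: True, k: True}


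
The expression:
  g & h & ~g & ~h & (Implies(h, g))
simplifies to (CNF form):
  False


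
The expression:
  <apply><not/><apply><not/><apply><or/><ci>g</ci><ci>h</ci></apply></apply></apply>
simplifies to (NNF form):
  <apply><or/><ci>g</ci><ci>h</ci></apply>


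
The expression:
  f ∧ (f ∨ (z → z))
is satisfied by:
  {f: True}


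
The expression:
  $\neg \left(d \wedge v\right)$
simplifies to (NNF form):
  $\neg d \vee \neg v$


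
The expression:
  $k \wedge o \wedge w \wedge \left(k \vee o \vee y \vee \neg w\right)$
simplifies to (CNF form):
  $k \wedge o \wedge w$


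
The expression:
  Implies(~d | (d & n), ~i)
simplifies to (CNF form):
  (d | ~i) & (~i | ~n)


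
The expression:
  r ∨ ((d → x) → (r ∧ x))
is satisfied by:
  {r: True, d: True, x: False}
  {r: True, x: False, d: False}
  {r: True, d: True, x: True}
  {r: True, x: True, d: False}
  {d: True, x: False, r: False}


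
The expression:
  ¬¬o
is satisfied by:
  {o: True}


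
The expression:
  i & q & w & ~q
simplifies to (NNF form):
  False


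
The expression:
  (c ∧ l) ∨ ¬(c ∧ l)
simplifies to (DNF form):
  True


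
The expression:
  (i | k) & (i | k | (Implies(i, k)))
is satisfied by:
  {i: True, k: True}
  {i: True, k: False}
  {k: True, i: False}


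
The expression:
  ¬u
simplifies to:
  ¬u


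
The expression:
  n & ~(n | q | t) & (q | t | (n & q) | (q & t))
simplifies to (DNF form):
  False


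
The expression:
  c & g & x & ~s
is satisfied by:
  {c: True, x: True, g: True, s: False}


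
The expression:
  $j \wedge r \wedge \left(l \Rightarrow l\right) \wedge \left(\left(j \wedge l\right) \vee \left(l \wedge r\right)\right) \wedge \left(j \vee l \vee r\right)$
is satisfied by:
  {r: True, j: True, l: True}


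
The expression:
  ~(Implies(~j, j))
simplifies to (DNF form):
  ~j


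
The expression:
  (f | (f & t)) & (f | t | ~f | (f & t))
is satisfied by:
  {f: True}


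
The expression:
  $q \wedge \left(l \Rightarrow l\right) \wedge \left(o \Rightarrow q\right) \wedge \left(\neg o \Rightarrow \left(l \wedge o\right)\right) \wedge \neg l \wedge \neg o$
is never true.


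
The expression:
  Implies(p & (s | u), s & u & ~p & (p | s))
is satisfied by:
  {u: False, p: False, s: False}
  {s: True, u: False, p: False}
  {u: True, s: False, p: False}
  {s: True, u: True, p: False}
  {p: True, s: False, u: False}


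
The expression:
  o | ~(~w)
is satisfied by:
  {o: True, w: True}
  {o: True, w: False}
  {w: True, o: False}


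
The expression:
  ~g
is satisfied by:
  {g: False}


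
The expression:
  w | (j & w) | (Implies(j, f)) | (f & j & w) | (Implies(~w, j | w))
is always true.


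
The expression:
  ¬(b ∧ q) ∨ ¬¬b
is always true.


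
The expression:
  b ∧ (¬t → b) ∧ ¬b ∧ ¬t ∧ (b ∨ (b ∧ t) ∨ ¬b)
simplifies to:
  False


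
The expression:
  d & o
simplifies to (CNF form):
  d & o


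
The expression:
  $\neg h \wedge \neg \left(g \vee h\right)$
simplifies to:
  $\neg g \wedge \neg h$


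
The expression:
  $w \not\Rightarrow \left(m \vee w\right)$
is never true.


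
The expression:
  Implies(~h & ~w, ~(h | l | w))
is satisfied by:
  {h: True, w: True, l: False}
  {h: True, l: False, w: False}
  {w: True, l: False, h: False}
  {w: False, l: False, h: False}
  {h: True, w: True, l: True}
  {h: True, l: True, w: False}
  {w: True, l: True, h: False}


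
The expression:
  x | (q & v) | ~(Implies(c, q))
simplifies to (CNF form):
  (c | q | x) & (c | v | x) & (q | x | ~q) & (v | x | ~q)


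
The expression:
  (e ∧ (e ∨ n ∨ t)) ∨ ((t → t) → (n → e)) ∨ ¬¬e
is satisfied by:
  {e: True, n: False}
  {n: False, e: False}
  {n: True, e: True}


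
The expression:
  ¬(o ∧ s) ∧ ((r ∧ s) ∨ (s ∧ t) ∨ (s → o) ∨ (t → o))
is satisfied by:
  {s: False, o: False}
  {o: True, s: False}
  {s: True, o: False}


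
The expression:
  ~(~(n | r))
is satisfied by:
  {r: True, n: True}
  {r: True, n: False}
  {n: True, r: False}


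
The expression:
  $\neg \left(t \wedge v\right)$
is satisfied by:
  {v: False, t: False}
  {t: True, v: False}
  {v: True, t: False}


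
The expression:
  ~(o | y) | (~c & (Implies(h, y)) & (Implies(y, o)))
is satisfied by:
  {h: False, y: False, o: False, c: False}
  {c: True, h: False, y: False, o: False}
  {h: True, c: False, y: False, o: False}
  {c: True, h: True, y: False, o: False}
  {o: True, c: False, h: False, y: False}
  {o: True, y: True, c: False, h: False}
  {o: True, y: True, h: True, c: False}


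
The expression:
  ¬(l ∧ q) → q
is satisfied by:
  {q: True}


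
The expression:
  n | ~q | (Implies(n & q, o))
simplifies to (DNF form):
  True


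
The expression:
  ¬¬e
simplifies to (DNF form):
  e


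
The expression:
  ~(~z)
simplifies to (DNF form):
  z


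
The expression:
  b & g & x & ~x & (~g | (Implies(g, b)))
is never true.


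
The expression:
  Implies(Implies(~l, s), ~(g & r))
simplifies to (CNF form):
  (~g | ~l | ~r) & (~g | ~r | ~s)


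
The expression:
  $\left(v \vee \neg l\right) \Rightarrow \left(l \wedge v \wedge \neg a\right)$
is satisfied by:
  {l: True, v: False, a: False}
  {a: True, l: True, v: False}
  {v: True, l: True, a: False}


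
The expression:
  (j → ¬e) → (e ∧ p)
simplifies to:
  e ∧ (j ∨ p)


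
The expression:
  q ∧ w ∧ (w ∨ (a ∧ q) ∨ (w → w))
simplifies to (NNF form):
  q ∧ w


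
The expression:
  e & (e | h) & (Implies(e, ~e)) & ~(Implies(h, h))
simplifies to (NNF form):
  False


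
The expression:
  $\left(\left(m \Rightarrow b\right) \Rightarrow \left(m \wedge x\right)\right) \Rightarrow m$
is always true.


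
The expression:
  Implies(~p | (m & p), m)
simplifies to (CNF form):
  m | p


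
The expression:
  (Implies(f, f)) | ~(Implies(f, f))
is always true.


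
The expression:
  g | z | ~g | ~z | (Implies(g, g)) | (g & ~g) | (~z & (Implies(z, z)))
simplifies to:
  True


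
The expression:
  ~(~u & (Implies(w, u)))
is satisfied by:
  {u: True, w: True}
  {u: True, w: False}
  {w: True, u: False}


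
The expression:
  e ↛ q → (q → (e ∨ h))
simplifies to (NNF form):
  True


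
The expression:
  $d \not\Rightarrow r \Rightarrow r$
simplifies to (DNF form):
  $r \vee \neg d$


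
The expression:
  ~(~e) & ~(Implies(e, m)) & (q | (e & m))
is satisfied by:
  {e: True, q: True, m: False}


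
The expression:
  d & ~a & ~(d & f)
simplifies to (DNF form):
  d & ~a & ~f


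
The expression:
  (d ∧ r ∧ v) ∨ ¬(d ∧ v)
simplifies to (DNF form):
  r ∨ ¬d ∨ ¬v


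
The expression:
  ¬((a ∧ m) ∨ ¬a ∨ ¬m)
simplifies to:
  False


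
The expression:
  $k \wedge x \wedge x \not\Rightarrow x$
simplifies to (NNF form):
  $\text{False}$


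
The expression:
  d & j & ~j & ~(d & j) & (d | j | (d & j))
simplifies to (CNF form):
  False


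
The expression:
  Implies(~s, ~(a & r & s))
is always true.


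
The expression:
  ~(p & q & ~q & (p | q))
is always true.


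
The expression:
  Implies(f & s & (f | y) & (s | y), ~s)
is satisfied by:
  {s: False, f: False}
  {f: True, s: False}
  {s: True, f: False}


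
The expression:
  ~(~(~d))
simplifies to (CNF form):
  ~d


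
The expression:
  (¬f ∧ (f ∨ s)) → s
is always true.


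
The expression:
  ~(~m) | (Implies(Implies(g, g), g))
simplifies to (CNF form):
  g | m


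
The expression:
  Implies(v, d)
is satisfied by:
  {d: True, v: False}
  {v: False, d: False}
  {v: True, d: True}


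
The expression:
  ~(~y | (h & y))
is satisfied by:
  {y: True, h: False}


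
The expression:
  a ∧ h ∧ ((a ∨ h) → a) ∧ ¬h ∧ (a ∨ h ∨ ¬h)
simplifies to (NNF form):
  False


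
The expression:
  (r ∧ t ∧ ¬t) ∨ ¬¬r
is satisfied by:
  {r: True}


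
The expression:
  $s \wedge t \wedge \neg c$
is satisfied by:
  {t: True, s: True, c: False}


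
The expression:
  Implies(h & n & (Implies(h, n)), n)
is always true.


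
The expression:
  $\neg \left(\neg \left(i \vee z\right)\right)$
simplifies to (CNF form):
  $i \vee z$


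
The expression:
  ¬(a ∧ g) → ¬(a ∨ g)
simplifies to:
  (a ∧ g) ∨ (¬a ∧ ¬g)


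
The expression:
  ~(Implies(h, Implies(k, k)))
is never true.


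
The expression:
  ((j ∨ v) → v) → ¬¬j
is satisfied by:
  {j: True}


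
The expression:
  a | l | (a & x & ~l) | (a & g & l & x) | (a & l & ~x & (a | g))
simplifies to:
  a | l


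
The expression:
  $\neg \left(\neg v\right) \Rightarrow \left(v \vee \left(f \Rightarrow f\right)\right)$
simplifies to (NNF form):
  $\text{True}$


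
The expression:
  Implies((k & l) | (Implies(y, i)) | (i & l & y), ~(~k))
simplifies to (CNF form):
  (k | y) & (k | ~i)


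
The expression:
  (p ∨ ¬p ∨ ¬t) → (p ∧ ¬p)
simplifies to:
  False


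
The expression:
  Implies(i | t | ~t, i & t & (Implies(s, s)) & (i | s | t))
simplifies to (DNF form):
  i & t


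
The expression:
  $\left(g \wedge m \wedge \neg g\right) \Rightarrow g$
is always true.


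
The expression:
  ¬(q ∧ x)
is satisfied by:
  {q: False, x: False}
  {x: True, q: False}
  {q: True, x: False}


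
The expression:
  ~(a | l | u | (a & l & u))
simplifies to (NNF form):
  ~a & ~l & ~u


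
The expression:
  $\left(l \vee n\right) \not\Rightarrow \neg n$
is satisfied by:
  {n: True}


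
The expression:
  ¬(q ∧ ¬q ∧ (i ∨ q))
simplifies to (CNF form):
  True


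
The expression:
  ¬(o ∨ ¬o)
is never true.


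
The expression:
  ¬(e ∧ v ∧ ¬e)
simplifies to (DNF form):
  True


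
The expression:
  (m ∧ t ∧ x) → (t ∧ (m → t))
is always true.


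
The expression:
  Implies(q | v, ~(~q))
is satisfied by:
  {q: True, v: False}
  {v: False, q: False}
  {v: True, q: True}


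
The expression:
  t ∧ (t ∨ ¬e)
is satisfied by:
  {t: True}


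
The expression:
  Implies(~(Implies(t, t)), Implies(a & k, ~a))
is always true.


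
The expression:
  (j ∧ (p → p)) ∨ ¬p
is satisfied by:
  {j: True, p: False}
  {p: False, j: False}
  {p: True, j: True}


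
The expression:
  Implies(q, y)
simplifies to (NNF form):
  y | ~q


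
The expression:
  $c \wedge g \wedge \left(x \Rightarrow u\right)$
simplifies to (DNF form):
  $\left(c \wedge g \wedge u\right) \vee \left(c \wedge g \wedge \neg x\right)$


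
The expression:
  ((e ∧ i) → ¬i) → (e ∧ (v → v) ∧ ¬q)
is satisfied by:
  {e: True, i: True, q: False}
  {e: True, q: False, i: False}
  {e: True, i: True, q: True}


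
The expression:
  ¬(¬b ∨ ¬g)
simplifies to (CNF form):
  b ∧ g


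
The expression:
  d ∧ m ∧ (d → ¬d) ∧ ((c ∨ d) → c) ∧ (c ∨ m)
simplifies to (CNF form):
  False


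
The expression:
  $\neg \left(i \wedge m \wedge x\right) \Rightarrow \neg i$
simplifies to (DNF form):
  $\left(m \wedge x\right) \vee \neg i$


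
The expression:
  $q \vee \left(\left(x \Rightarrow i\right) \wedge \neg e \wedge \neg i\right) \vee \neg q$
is always true.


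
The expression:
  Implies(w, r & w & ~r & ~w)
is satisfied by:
  {w: False}


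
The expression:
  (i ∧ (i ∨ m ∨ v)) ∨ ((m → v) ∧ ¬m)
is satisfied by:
  {i: True, m: False}
  {m: False, i: False}
  {m: True, i: True}


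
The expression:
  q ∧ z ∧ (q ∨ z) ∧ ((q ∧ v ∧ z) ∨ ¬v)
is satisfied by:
  {z: True, q: True}


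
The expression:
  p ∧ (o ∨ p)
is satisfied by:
  {p: True}


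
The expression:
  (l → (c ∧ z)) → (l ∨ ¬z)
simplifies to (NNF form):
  l ∨ ¬z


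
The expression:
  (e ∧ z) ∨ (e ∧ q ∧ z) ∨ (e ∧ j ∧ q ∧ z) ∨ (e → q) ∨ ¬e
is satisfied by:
  {q: True, z: True, e: False}
  {q: True, e: False, z: False}
  {z: True, e: False, q: False}
  {z: False, e: False, q: False}
  {q: True, z: True, e: True}
  {q: True, e: True, z: False}
  {z: True, e: True, q: False}


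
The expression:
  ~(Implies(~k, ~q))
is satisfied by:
  {q: True, k: False}


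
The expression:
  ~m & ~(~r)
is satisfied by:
  {r: True, m: False}


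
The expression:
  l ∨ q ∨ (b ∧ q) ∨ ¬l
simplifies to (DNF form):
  True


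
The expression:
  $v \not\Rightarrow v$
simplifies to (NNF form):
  $\text{False}$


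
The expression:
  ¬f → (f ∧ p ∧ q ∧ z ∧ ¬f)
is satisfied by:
  {f: True}


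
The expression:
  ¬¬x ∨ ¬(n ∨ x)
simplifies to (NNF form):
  x ∨ ¬n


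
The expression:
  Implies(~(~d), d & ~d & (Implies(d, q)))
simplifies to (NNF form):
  ~d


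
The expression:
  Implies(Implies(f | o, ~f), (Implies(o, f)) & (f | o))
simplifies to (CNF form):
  f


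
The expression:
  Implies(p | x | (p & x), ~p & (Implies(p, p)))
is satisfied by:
  {p: False}


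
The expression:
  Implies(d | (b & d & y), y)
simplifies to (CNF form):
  y | ~d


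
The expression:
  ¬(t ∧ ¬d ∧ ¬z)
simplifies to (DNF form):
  d ∨ z ∨ ¬t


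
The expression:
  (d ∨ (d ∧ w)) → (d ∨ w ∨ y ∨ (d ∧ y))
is always true.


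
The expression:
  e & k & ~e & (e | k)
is never true.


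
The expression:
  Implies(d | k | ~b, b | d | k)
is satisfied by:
  {b: True, d: True, k: True}
  {b: True, d: True, k: False}
  {b: True, k: True, d: False}
  {b: True, k: False, d: False}
  {d: True, k: True, b: False}
  {d: True, k: False, b: False}
  {k: True, d: False, b: False}


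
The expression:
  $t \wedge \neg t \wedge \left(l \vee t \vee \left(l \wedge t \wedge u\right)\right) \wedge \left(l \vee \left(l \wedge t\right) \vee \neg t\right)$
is never true.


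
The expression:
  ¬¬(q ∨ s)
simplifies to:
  q ∨ s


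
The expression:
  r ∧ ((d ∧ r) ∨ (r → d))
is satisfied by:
  {r: True, d: True}


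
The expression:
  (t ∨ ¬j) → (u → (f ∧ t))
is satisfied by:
  {f: True, j: True, u: False, t: False}
  {f: True, j: False, u: False, t: False}
  {j: True, t: False, f: False, u: False}
  {t: False, j: False, f: False, u: False}
  {t: True, f: True, j: True, u: False}
  {t: True, f: True, j: False, u: False}
  {t: True, j: True, f: False, u: False}
  {t: True, j: False, f: False, u: False}
  {u: True, f: True, j: True, t: False}
  {u: True, f: False, j: True, t: False}
  {t: True, u: True, f: True, j: True}
  {t: True, u: True, f: True, j: False}


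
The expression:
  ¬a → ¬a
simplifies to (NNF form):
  True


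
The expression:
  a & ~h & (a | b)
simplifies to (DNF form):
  a & ~h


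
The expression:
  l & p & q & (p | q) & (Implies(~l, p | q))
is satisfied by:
  {p: True, q: True, l: True}


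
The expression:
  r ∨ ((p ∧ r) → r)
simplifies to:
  True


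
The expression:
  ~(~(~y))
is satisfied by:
  {y: False}


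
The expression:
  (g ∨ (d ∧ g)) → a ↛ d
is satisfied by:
  {a: True, d: False, g: False}
  {d: False, g: False, a: False}
  {a: True, d: True, g: False}
  {d: True, a: False, g: False}
  {g: True, a: True, d: False}


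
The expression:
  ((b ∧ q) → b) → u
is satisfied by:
  {u: True}


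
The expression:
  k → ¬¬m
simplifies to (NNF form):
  m ∨ ¬k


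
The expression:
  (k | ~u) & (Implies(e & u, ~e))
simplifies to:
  ~u | (k & ~e)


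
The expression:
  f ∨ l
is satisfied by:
  {l: True, f: True}
  {l: True, f: False}
  {f: True, l: False}


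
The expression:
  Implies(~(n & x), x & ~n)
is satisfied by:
  {x: True}


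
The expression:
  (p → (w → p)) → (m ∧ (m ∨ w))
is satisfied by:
  {m: True}


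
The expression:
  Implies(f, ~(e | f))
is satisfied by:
  {f: False}


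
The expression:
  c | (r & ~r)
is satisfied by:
  {c: True}


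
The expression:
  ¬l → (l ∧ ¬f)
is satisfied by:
  {l: True}


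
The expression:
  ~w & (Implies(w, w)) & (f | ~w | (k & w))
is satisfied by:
  {w: False}


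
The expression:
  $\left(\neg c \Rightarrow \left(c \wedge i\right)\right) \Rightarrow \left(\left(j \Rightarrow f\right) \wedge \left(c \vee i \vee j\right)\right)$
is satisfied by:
  {f: True, c: False, j: False}
  {f: False, c: False, j: False}
  {j: True, f: True, c: False}
  {j: True, f: False, c: False}
  {c: True, f: True, j: False}
  {c: True, f: False, j: False}
  {c: True, j: True, f: True}
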